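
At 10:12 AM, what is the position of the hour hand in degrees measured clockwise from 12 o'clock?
The hour hand moves 30 degrees per hour and 0.5 degrees per minute.
At 10:12: (10) x 30 + 12 x 0.5 = 300 + 6 = 306 degrees

Final answer: 306 degrees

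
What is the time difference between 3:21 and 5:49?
From 3:21 to 5:49:
(5 x 60 + 49) - (3 x 60 + 21) = 349 - 201 = 148 minutes
= 2 hours and 28 minutes

Final answer: 2 hours and 28 minutes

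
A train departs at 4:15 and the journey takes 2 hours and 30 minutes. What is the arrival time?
Starting time: 4:15
Adding 30 minutes to 15 minutes: 15 + 30 = 45 minutes
Adding 2 hours: 4 + 2 = 6
Final time: 6:45

Final answer: 6:45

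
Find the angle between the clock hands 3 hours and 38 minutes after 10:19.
First find the time 3 hours and 38 minutes after 10:19.
Total minutes: 10 x 60 + 19 + 3 x 60 + 38 = 837.
837 mod 720 = 117 minutes = 1:57.
Now compute the angle at 1:57:
Hour hand: 1 x 30 + 57 x 0.5 = 58.5 degrees
Minute hand: 57 x 6 = 342 degrees
Difference: |58.5 - 342| = 283.5 degrees
Smaller angle: 360 - 283.5 = 76.5 degrees

Final answer: 76.5 degrees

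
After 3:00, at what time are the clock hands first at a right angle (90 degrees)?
At t minutes past 3:00, the hour hand is at 30 x 3 + 0.5t degrees and the minute hand is at 6t degrees.
The smaller angle between them is 90 degrees when |30H - 5.5t| = 90 or |30H - 5.5t| = 270.
With H = 3, solve 30 x 3 - 5.5t = +/- target for each target:
  t = (30 x 3 - 90) / 5.5 = 0 (outside (0, 60))
  t = (30 x 3 + 90) / 5.5 = 32.73
  t = (30 x 3 - 270) / 5.5 = -32.73 (outside (0, 60))
  t = (30 x 3 + 270) / 5.5 = 65.45 (outside (0, 60))
Valid solutions in (0, 60): {32.73} minutes.
First occurrence: t = 32.73 minutes.
The hands are at right angles at 32.73 minutes past 3:00.

Final answer: 32.73 minutes past 3:00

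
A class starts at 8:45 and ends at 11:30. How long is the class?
From 8:45 to 11:30:
(11 x 60 + 30) - (8 x 60 + 45) = 690 - 525 = 165 minutes
= 2 hours and 45 minutes

Final answer: 2 hours and 45 minutes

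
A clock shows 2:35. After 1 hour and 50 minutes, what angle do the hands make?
First find the time 1 hour and 50 minutes after 2:35.
Total minutes: 2 x 60 + 35 + 1 x 60 + 50 = 265.
265 mod 720 = 265 minutes = 4:25.
Now compute the angle at 4:25:
Hour hand: 4 x 30 + 25 x 0.5 = 132.5 degrees
Minute hand: 25 x 6 = 150 degrees
Difference: |132.5 - 150| = 17.5 degrees
The angle is 17.5 degrees

Final answer: 17.5 degrees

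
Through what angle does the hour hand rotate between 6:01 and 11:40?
The hour hand moves 0.5 degrees per minute.
Time elapsed: 11:40 - 6:01 = 339 minutes
Angular displacement: 339 x 0.5 = 169.5 degrees

Final answer: 169.5 degrees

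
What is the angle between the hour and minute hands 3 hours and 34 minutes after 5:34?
First find the time 3 hours and 34 minutes after 5:34.
Total minutes: 5 x 60 + 34 + 3 x 60 + 34 = 548.
548 mod 720 = 548 minutes = 9:08.
Now compute the angle at 9:08:
Hour hand: 9 x 30 + 8 x 0.5 = 274 degrees
Minute hand: 8 x 6 = 48 degrees
Difference: |274 - 48| = 226 degrees
Smaller angle: 360 - 226 = 134 degrees

Final answer: 134 degrees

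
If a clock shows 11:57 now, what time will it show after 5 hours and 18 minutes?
Starting time: 11:57
Adding 18 minutes to 57 minutes: 57 + 18 = 75 minutes = 1 hour and 15 minutes
Adding 5 hours: 11 + 5 + 1 (carry) = 17 - 12 = 5
Final time: 5:15

Final answer: 5:15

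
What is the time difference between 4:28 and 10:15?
From 4:28 to 10:15:
(10 x 60 + 15) - (4 x 60 + 28) = 615 - 268 = 347 minutes
= 5 hours and 47 minutes

Final answer: 5 hours and 47 minutes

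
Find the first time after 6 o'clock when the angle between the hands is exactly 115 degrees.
At t minutes past 6:00, the hour hand is at 30 x 6 + 0.5t degrees and the minute hand is at 6t degrees.
The smaller angle between them is 115 degrees when |30H - 5.5t| = 115 or |30H - 5.5t| = 245.
With H = 6, solve 30 x 6 - 5.5t = +/- target for each target:
  t = (30 x 6 - 115) / 5.5 = 11.82
  t = (30 x 6 + 115) / 5.5 = 53.64
  t = (30 x 6 - 245) / 5.5 = -11.82 (outside (0, 60))
  t = (30 x 6 + 245) / 5.5 = 77.27 (outside (0, 60))
Valid solutions in (0, 60): {11.82, 53.64} minutes.
The first occurrence is t = 11.82 minutes.
The hands form a 115-degree angle at 11.82 minutes past 6:00.

Final answer: 11.82 minutes past 6:00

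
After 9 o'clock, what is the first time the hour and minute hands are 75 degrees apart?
At t minutes past 9:00, the hour hand is at 30 x 9 + 0.5t degrees and the minute hand is at 6t degrees.
The smaller angle between them is 75 degrees when |30H - 5.5t| = 75 or |30H - 5.5t| = 285.
With H = 9, solve 30 x 9 - 5.5t = +/- target for each target:
  t = (30 x 9 - 75) / 5.5 = 35.45
  t = (30 x 9 + 75) / 5.5 = 62.73 (outside (0, 60))
  t = (30 x 9 - 285) / 5.5 = -2.73 (outside (0, 60))
  t = (30 x 9 + 285) / 5.5 = 100.91 (outside (0, 60))
Valid solutions in (0, 60): {35.45} minutes.
The first occurrence is t = 35.45 minutes.
The hands form a 75-degree angle at 35.45 minutes past 9:00.

Final answer: 35.45 minutes past 9:00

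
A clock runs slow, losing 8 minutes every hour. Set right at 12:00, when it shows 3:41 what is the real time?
For every 60 true minutes, the faulty clock advances 52 minutes, so 1 faulty-clock minute corresponds to 60/52 true minutes.
From 12:00 to 3:41 on the faulty dial is 221 minutes.
True elapsed: 221 x 60/52 = 255 minutes = 4 hours and 15 minutes.
True time: 12:00 + 4 hours and 15 minutes = 4:15.

Final answer: 4:15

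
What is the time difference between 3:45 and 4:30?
From 3:45 to 4:30:
(4 x 60 + 30) - (3 x 60 + 45) = 270 - 225 = 45 minutes
= 45 minutes

Final answer: 45 minutes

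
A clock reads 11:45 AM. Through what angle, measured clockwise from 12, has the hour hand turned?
The hour hand moves 30 degrees per hour and 0.5 degrees per minute.
At 11:45: (11) x 30 + 45 x 0.5 = 330 + 22.5 = 352.5 degrees

Final answer: 352.5 degrees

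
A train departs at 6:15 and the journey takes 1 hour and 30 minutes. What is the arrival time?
Starting time: 6:15
Adding 30 minutes to 15 minutes: 15 + 30 = 45 minutes
Adding 1 hour: 6 + 1 = 7
Final time: 7:45

Final answer: 7:45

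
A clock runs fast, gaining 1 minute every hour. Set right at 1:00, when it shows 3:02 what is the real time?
For every 60 true minutes, the faulty clock advances 61 minutes, so 1 faulty-clock minute corresponds to 60/61 true minutes.
From 1:00 to 3:02 on the faulty dial is 122 minutes.
True elapsed: 122 x 60/61 = 120 minutes = 2 hours.
True time: 1:00 + 2 hours = 3:00.

Final answer: 3:00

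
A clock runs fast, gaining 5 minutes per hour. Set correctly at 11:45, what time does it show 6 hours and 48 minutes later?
For every 60 true minutes, the faulty clock advances 60 + 5 = 65 minutes.
True elapsed: 6 hours and 48 minutes = 408 minutes.
Faulty clock advances: 408 x 65/60 = 442 minutes (drift: 34 minutes ahead).
Shown time: 11:45 + 442 minutes = 7:07.

Final answer: 7:07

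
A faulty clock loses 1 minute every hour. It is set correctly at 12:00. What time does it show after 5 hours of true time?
For every 60 true minutes, the faulty clock advances 60 - 1 = 59 minutes.
True elapsed: 5 hours = 300 minutes.
Faulty clock advances: 300 x 59/60 = 295 minutes (drift: 5 minutes behind).
Shown time: 12:00 + 295 minutes = 4:55.

Final answer: 4:55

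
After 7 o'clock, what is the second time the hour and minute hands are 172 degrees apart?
At t minutes past 7:00, the hour hand is at 30 x 7 + 0.5t degrees and the minute hand is at 6t degrees.
The smaller angle between them is 172 degrees when |30H - 5.5t| = 172 or |30H - 5.5t| = 188.
With H = 7, solve 30 x 7 - 5.5t = +/- target for each target:
  t = (30 x 7 - 172) / 5.5 = 6.91
  t = (30 x 7 + 172) / 5.5 = 69.45 (outside (0, 60))
  t = (30 x 7 - 188) / 5.5 = 4
  t = (30 x 7 + 188) / 5.5 = 72.36 (outside (0, 60))
Valid solutions in (0, 60): {4, 6.91} minutes.
The second occurrence is t = 6.91 minutes.
The hands form a 172-degree angle at 6.91 minutes past 7:00.

Final answer: 6.91 minutes past 7:00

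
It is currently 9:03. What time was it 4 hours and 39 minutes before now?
Starting time: 9:03 = 543 total minutes past 12:00
Subtracting: 4 hours and 39 minutes = 279 minutes
543 - 279 = 264 minutes
= 4 hours and 24 minutes past 12:00 = 4:24

Final answer: 4:24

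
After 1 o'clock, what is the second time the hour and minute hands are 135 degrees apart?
At t minutes past 1:00, the hour hand is at 30 x 1 + 0.5t degrees and the minute hand is at 6t degrees.
The smaller angle between them is 135 degrees when |30H - 5.5t| = 135 or |30H - 5.5t| = 225.
With H = 1, solve 30 x 1 - 5.5t = +/- target for each target:
  t = (30 x 1 - 135) / 5.5 = -19.09 (outside (0, 60))
  t = (30 x 1 + 135) / 5.5 = 30
  t = (30 x 1 - 225) / 5.5 = -35.45 (outside (0, 60))
  t = (30 x 1 + 225) / 5.5 = 46.36
Valid solutions in (0, 60): {30, 46.36} minutes.
The second occurrence is t = 46.36 minutes.
The hands form a 135-degree angle at 46.36 minutes past 1:00.

Final answer: 46.36 minutes past 1:00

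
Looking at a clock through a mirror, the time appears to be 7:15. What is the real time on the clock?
Reflection across the vertical (12-6) axis maps a hand at angle A degrees to (360 - A) degrees, which sends a reading of T minutes past 12:00 to (720 - T) minutes past 12:00.
Mirror reads 7:15 = 435 minutes past 12:00.
Actual time: (720 - 435) mod 720 = 285 minutes = 4:45.

Final answer: 4:45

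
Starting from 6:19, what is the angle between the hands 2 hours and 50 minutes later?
First find the time 2 hours and 50 minutes after 6:19.
Total minutes: 6 x 60 + 19 + 2 x 60 + 50 = 549.
549 mod 720 = 549 minutes = 9:09.
Now compute the angle at 9:09:
Hour hand: 9 x 30 + 9 x 0.5 = 274.5 degrees
Minute hand: 9 x 6 = 54 degrees
Difference: |274.5 - 54| = 220.5 degrees
Smaller angle: 360 - 220.5 = 139.5 degrees

Final answer: 139.5 degrees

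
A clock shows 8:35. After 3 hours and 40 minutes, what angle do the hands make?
First find the time 3 hours and 40 minutes after 8:35.
Total minutes: 8 x 60 + 35 + 3 x 60 + 40 = 735.
735 mod 720 = 15 minutes = 12:15.
Now compute the angle at 12:15:
Hour hand: 0 x 30 + 15 x 0.5 = 7.5 degrees
Minute hand: 15 x 6 = 90 degrees
Difference: |7.5 - 90| = 82.5 degrees
The angle is 82.5 degrees

Final answer: 82.5 degrees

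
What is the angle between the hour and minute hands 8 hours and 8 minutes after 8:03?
First find the time 8 hours and 8 minutes after 8:03.
Total minutes: 8 x 60 + 3 + 8 x 60 + 8 = 971.
971 mod 720 = 251 minutes = 4:11.
Now compute the angle at 4:11:
Hour hand: 4 x 30 + 11 x 0.5 = 125.5 degrees
Minute hand: 11 x 6 = 66 degrees
Difference: |125.5 - 66| = 59.5 degrees
The angle is 59.5 degrees

Final answer: 59.5 degrees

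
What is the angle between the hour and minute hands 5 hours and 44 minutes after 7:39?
First find the time 5 hours and 44 minutes after 7:39.
Total minutes: 7 x 60 + 39 + 5 x 60 + 44 = 803.
803 mod 720 = 83 minutes = 1:23.
Now compute the angle at 1:23:
Hour hand: 1 x 30 + 23 x 0.5 = 41.5 degrees
Minute hand: 23 x 6 = 138 degrees
Difference: |41.5 - 138| = 96.5 degrees
The angle is 96.5 degrees

Final answer: 96.5 degrees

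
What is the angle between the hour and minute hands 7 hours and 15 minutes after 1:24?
First find the time 7 hours and 15 minutes after 1:24.
Total minutes: 1 x 60 + 24 + 7 x 60 + 15 = 519.
519 mod 720 = 519 minutes = 8:39.
Now compute the angle at 8:39:
Hour hand: 8 x 30 + 39 x 0.5 = 259.5 degrees
Minute hand: 39 x 6 = 234 degrees
Difference: |259.5 - 234| = 25.5 degrees
The angle is 25.5 degrees

Final answer: 25.5 degrees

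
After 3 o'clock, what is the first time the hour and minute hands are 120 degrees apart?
At t minutes past 3:00, the hour hand is at 30 x 3 + 0.5t degrees and the minute hand is at 6t degrees.
The smaller angle between them is 120 degrees when |30H - 5.5t| = 120 or |30H - 5.5t| = 240.
With H = 3, solve 30 x 3 - 5.5t = +/- target for each target:
  t = (30 x 3 - 120) / 5.5 = -5.45 (outside (0, 60))
  t = (30 x 3 + 120) / 5.5 = 38.18
  t = (30 x 3 - 240) / 5.5 = -27.27 (outside (0, 60))
  t = (30 x 3 + 240) / 5.5 = 60 (outside (0, 60))
Valid solutions in (0, 60): {38.18} minutes.
The first occurrence is t = 38.18 minutes.
The hands form a 120-degree angle at 38.18 minutes past 3:00.

Final answer: 38.18 minutes past 3:00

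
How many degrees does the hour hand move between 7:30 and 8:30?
The hour hand moves 0.5 degrees per minute.
Time elapsed: 8:30 - 7:30 = 60 minutes
Angular displacement: 60 x 0.5 = 30 degrees

Final answer: 30 degrees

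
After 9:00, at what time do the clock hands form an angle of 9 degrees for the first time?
At t minutes past 9:00, the hour hand is at 30 x 9 + 0.5t degrees and the minute hand is at 6t degrees.
The smaller angle between them is 9 degrees when |30H - 5.5t| = 9 or |30H - 5.5t| = 351.
With H = 9, solve 30 x 9 - 5.5t = +/- target for each target:
  t = (30 x 9 - 9) / 5.5 = 47.45
  t = (30 x 9 + 9) / 5.5 = 50.73
  t = (30 x 9 - 351) / 5.5 = -14.73 (outside (0, 60))
  t = (30 x 9 + 351) / 5.5 = 112.91 (outside (0, 60))
Valid solutions in (0, 60): {47.45, 50.73} minutes.
The first occurrence is t = 47.45 minutes.
The hands form a 9-degree angle at 47.45 minutes past 9:00.

Final answer: 47.45 minutes past 9:00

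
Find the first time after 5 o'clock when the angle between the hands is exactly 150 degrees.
At t minutes past 5:00, the hour hand is at 30 x 5 + 0.5t degrees and the minute hand is at 6t degrees.
The smaller angle between them is 150 degrees when |30H - 5.5t| = 150 or |30H - 5.5t| = 210.
With H = 5, solve 30 x 5 - 5.5t = +/- target for each target:
  t = (30 x 5 - 150) / 5.5 = 0 (outside (0, 60))
  t = (30 x 5 + 150) / 5.5 = 54.55
  t = (30 x 5 - 210) / 5.5 = -10.91 (outside (0, 60))
  t = (30 x 5 + 210) / 5.5 = 65.45 (outside (0, 60))
Valid solutions in (0, 60): {54.55} minutes.
The first occurrence is t = 54.55 minutes.
The hands form a 150-degree angle at 54.55 minutes past 5:00.

Final answer: 54.55 minutes past 5:00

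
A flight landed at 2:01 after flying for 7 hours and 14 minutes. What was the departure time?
Starting time: 2:01 = 121 total minutes past 12:00
Subtracting: 7 hours and 14 minutes = 434 minutes
121 - 434 = -313 (negative, add 12 hours = 720) = 407 minutes
= 6 hours and 47 minutes past 12:00 = 6:47

Final answer: 6:47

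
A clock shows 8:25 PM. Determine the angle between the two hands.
Hour hand position: 8 x 30 + 25 x 0.5 = 252.5 degrees
Minute hand position: 25 x 6 = 150 degrees
Difference: |252.5 - 150| = 102.5 degrees
The angle between the hands is 102.5 degrees

Final answer: 102.5 degrees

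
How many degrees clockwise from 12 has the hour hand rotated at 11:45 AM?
The hour hand moves 30 degrees per hour and 0.5 degrees per minute.
At 11:45: (11) x 30 + 45 x 0.5 = 330 + 22.5 = 352.5 degrees

Final answer: 352.5 degrees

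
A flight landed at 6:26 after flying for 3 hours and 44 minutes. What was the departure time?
Starting time: 6:26 = 386 total minutes past 12:00
Subtracting: 3 hours and 44 minutes = 224 minutes
386 - 224 = 162 minutes
= 2 hours and 42 minutes past 12:00 = 2:42

Final answer: 2:42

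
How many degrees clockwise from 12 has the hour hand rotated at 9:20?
The hour hand moves 30 degrees per hour and 0.5 degrees per minute.
At 9:20: (9) x 30 + 20 x 0.5 = 270 + 10 = 280 degrees

Final answer: 280 degrees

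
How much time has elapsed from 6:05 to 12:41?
From 6:05 to 12:41:
(12 x 60 + 41) - (6 x 60 + 5) = 761 - 365 = 396 minutes
= 6 hours and 36 minutes

Final answer: 6 hours and 36 minutes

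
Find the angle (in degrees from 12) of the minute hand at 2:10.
The minute hand moves 6 degrees per minute.
At 2:10: 10 x 6 = 60 degrees

Final answer: 60 degrees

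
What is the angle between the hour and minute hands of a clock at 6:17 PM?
Hour hand position: 6 x 30 + 17 x 0.5 = 188.5 degrees
Minute hand position: 17 x 6 = 102 degrees
Difference: |188.5 - 102| = 86.5 degrees
The angle between the hands is 86.5 degrees

Final answer: 86.5 degrees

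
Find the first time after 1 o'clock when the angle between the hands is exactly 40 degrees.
At t minutes past 1:00, the hour hand is at 30 x 1 + 0.5t degrees and the minute hand is at 6t degrees.
The smaller angle between them is 40 degrees when |30H - 5.5t| = 40 or |30H - 5.5t| = 320.
With H = 1, solve 30 x 1 - 5.5t = +/- target for each target:
  t = (30 x 1 - 40) / 5.5 = -1.82 (outside (0, 60))
  t = (30 x 1 + 40) / 5.5 = 12.73
  t = (30 x 1 - 320) / 5.5 = -52.73 (outside (0, 60))
  t = (30 x 1 + 320) / 5.5 = 63.64 (outside (0, 60))
Valid solutions in (0, 60): {12.73} minutes.
The first occurrence is t = 12.73 minutes.
The hands form a 40-degree angle at 12.73 minutes past 1:00.

Final answer: 12.73 minutes past 1:00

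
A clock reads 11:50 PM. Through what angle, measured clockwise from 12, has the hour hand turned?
The hour hand moves 30 degrees per hour and 0.5 degrees per minute.
At 11:50: (11) x 30 + 50 x 0.5 = 330 + 25 = 355 degrees

Final answer: 355 degrees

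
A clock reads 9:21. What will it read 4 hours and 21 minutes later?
Starting time: 9:21
Adding 21 minutes to 21 minutes: 21 + 21 = 42 minutes
Adding 4 hours: 9 + 4 = 13 - 12 = 1
Final time: 1:42

Final answer: 1:42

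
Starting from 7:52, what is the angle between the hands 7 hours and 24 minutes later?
First find the time 7 hours and 24 minutes after 7:52.
Total minutes: 7 x 60 + 52 + 7 x 60 + 24 = 916.
916 mod 720 = 196 minutes = 3:16.
Now compute the angle at 3:16:
Hour hand: 3 x 30 + 16 x 0.5 = 98 degrees
Minute hand: 16 x 6 = 96 degrees
Difference: |98 - 96| = 2 degrees
The angle is 2 degrees

Final answer: 2 degrees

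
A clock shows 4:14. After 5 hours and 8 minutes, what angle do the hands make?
First find the time 5 hours and 8 minutes after 4:14.
Total minutes: 4 x 60 + 14 + 5 x 60 + 8 = 562.
562 mod 720 = 562 minutes = 9:22.
Now compute the angle at 9:22:
Hour hand: 9 x 30 + 22 x 0.5 = 281 degrees
Minute hand: 22 x 6 = 132 degrees
Difference: |281 - 132| = 149 degrees
The angle is 149 degrees

Final answer: 149 degrees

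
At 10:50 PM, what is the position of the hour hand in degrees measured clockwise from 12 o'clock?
The hour hand moves 30 degrees per hour and 0.5 degrees per minute.
At 10:50: (10) x 30 + 50 x 0.5 = 300 + 25 = 325 degrees

Final answer: 325 degrees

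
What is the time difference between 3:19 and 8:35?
From 3:19 to 8:35:
(8 x 60 + 35) - (3 x 60 + 19) = 515 - 199 = 316 minutes
= 5 hours and 16 minutes

Final answer: 5 hours and 16 minutes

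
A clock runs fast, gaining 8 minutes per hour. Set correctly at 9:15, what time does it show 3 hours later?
For every 60 true minutes, the faulty clock advances 60 + 8 = 68 minutes.
True elapsed: 3 hours = 180 minutes.
Faulty clock advances: 180 x 68/60 = 204 minutes (drift: 24 minutes ahead).
Shown time: 9:15 + 204 minutes = 12:39.

Final answer: 12:39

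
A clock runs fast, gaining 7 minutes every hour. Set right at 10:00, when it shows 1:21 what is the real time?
For every 60 true minutes, the faulty clock advances 67 minutes, so 1 faulty-clock minute corresponds to 60/67 true minutes.
From 10:00 to 1:21 on the faulty dial is 201 minutes.
True elapsed: 201 x 60/67 = 180 minutes = 3 hours.
True time: 10:00 + 3 hours = 1:00.

Final answer: 1:00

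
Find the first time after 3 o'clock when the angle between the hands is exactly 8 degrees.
At t minutes past 3:00, the hour hand is at 30 x 3 + 0.5t degrees and the minute hand is at 6t degrees.
The smaller angle between them is 8 degrees when |30H - 5.5t| = 8 or |30H - 5.5t| = 352.
With H = 3, solve 30 x 3 - 5.5t = +/- target for each target:
  t = (30 x 3 - 8) / 5.5 = 14.91
  t = (30 x 3 + 8) / 5.5 = 17.82
  t = (30 x 3 - 352) / 5.5 = -47.64 (outside (0, 60))
  t = (30 x 3 + 352) / 5.5 = 80.36 (outside (0, 60))
Valid solutions in (0, 60): {14.91, 17.82} minutes.
The first occurrence is t = 14.91 minutes.
The hands form a 8-degree angle at 14.91 minutes past 3:00.

Final answer: 14.91 minutes past 3:00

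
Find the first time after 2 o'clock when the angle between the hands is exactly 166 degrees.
At t minutes past 2:00, the hour hand is at 30 x 2 + 0.5t degrees and the minute hand is at 6t degrees.
The smaller angle between them is 166 degrees when |30H - 5.5t| = 166 or |30H - 5.5t| = 194.
With H = 2, solve 30 x 2 - 5.5t = +/- target for each target:
  t = (30 x 2 - 166) / 5.5 = -19.27 (outside (0, 60))
  t = (30 x 2 + 166) / 5.5 = 41.09
  t = (30 x 2 - 194) / 5.5 = -24.36 (outside (0, 60))
  t = (30 x 2 + 194) / 5.5 = 46.18
Valid solutions in (0, 60): {41.09, 46.18} minutes.
The first occurrence is t = 41.09 minutes.
The hands form a 166-degree angle at 41.09 minutes past 2:00.

Final answer: 41.09 minutes past 2:00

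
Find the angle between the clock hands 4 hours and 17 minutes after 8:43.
First find the time 4 hours and 17 minutes after 8:43.
Total minutes: 8 x 60 + 43 + 4 x 60 + 17 = 780.
780 mod 720 = 60 minutes = 1:00.
Now compute the angle at 1:00:
Hour hand: 1 x 30 + 0 x 0.5 = 30 degrees
Minute hand: 0 x 6 = 0 degrees
Difference: |30 - 0| = 30 degrees
The angle is 30 degrees

Final answer: 30 degrees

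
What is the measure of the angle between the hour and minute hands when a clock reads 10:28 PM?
Hour hand position: 10 x 30 + 28 x 0.5 = 314 degrees
Minute hand position: 28 x 6 = 168 degrees
Difference: |314 - 168| = 146 degrees
The angle between the hands is 146 degrees

Final answer: 146 degrees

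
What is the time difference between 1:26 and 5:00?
From 1:26 to 5:00:
(5 x 60 + 0) - (1 x 60 + 26) = 300 - 86 = 214 minutes
= 3 hours and 34 minutes

Final answer: 3 hours and 34 minutes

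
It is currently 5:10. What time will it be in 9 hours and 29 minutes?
Starting time: 5:10
Adding 29 minutes to 10 minutes: 10 + 29 = 39 minutes
Adding 9 hours: 5 + 9 = 14 - 12 = 2
Final time: 2:39

Final answer: 2:39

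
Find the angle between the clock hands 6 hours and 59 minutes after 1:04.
First find the time 6 hours and 59 minutes after 1:04.
Total minutes: 1 x 60 + 4 + 6 x 60 + 59 = 483.
483 mod 720 = 483 minutes = 8:03.
Now compute the angle at 8:03:
Hour hand: 8 x 30 + 3 x 0.5 = 241.5 degrees
Minute hand: 3 x 6 = 18 degrees
Difference: |241.5 - 18| = 223.5 degrees
Smaller angle: 360 - 223.5 = 136.5 degrees

Final answer: 136.5 degrees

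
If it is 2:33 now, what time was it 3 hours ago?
Starting time: 2:33 = 153 total minutes past 12:00
Subtracting: 3 hours = 180 minutes
153 - 180 = -27 (negative, add 12 hours = 720) = 693 minutes
= 11 hours and 33 minutes past 12:00 = 11:33

Final answer: 11:33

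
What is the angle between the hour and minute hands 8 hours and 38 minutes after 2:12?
First find the time 8 hours and 38 minutes after 2:12.
Total minutes: 2 x 60 + 12 + 8 x 60 + 38 = 650.
650 mod 720 = 650 minutes = 10:50.
Now compute the angle at 10:50:
Hour hand: 10 x 30 + 50 x 0.5 = 325 degrees
Minute hand: 50 x 6 = 300 degrees
Difference: |325 - 300| = 25 degrees
The angle is 25 degrees

Final answer: 25 degrees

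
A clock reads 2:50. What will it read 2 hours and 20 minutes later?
Starting time: 2:50
Adding 20 minutes to 50 minutes: 50 + 20 = 70 minutes = 1 hour and 10 minutes
Adding 2 hours: 2 + 2 + 1 (carry) = 5
Final time: 5:10

Final answer: 5:10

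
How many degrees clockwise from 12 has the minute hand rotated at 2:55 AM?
The minute hand moves 6 degrees per minute.
At 2:55: 55 x 6 = 330 degrees

Final answer: 330 degrees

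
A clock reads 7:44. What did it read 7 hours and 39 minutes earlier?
Starting time: 7:44 = 464 total minutes past 12:00
Subtracting: 7 hours and 39 minutes = 459 minutes
464 - 459 = 5 minutes
= 5 minutes past 12:00 = 12:05

Final answer: 12:05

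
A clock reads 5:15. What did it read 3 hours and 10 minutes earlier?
Starting time: 5:15 = 315 total minutes past 12:00
Subtracting: 3 hours and 10 minutes = 190 minutes
315 - 190 = 125 minutes
= 2 hours and 5 minutes past 12:00 = 2:05

Final answer: 2:05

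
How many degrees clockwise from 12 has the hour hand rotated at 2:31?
The hour hand moves 30 degrees per hour and 0.5 degrees per minute.
At 2:31: (2) x 30 + 31 x 0.5 = 60 + 15.5 = 75.5 degrees

Final answer: 75.5 degrees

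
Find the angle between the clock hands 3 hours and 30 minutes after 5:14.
First find the time 3 hours and 30 minutes after 5:14.
Total minutes: 5 x 60 + 14 + 3 x 60 + 30 = 524.
524 mod 720 = 524 minutes = 8:44.
Now compute the angle at 8:44:
Hour hand: 8 x 30 + 44 x 0.5 = 262 degrees
Minute hand: 44 x 6 = 264 degrees
Difference: |262 - 264| = 2 degrees
The angle is 2 degrees

Final answer: 2 degrees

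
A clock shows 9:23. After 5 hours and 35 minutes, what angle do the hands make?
First find the time 5 hours and 35 minutes after 9:23.
Total minutes: 9 x 60 + 23 + 5 x 60 + 35 = 898.
898 mod 720 = 178 minutes = 2:58.
Now compute the angle at 2:58:
Hour hand: 2 x 30 + 58 x 0.5 = 89 degrees
Minute hand: 58 x 6 = 348 degrees
Difference: |89 - 348| = 259 degrees
Smaller angle: 360 - 259 = 101 degrees

Final answer: 101 degrees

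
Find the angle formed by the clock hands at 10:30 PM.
Hour hand position: 10 x 30 + 30 x 0.5 = 315 degrees
Minute hand position: 30 x 6 = 180 degrees
Difference: |315 - 180| = 135 degrees
The angle between the hands is 135 degrees

Final answer: 135 degrees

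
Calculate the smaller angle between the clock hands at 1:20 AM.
Hour hand position: 1 x 30 + 20 x 0.5 = 40 degrees
Minute hand position: 20 x 6 = 120 degrees
Difference: |40 - 120| = 80 degrees
The angle between the hands is 80 degrees

Final answer: 80 degrees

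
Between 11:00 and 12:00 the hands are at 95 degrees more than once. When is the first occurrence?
At t minutes past 11:00, the hour hand is at 30 x 11 + 0.5t degrees and the minute hand is at 6t degrees.
The smaller angle between them is 95 degrees when |30H - 5.5t| = 95 or |30H - 5.5t| = 265.
With H = 11, solve 30 x 11 - 5.5t = +/- target for each target:
  t = (30 x 11 - 95) / 5.5 = 42.73
  t = (30 x 11 + 95) / 5.5 = 77.27 (outside (0, 60))
  t = (30 x 11 - 265) / 5.5 = 11.82
  t = (30 x 11 + 265) / 5.5 = 108.18 (outside (0, 60))
Valid solutions in (0, 60): {11.82, 42.73} minutes.
The first occurrence is t = 11.82 minutes.
The hands form a 95-degree angle at 11.82 minutes past 11:00.

Final answer: 11.82 minutes past 11:00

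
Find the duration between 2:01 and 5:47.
From 2:01 to 5:47:
(5 x 60 + 47) - (2 x 60 + 1) = 347 - 121 = 226 minutes
= 3 hours and 46 minutes

Final answer: 3 hours and 46 minutes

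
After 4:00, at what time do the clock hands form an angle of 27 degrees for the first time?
At t minutes past 4:00, the hour hand is at 30 x 4 + 0.5t degrees and the minute hand is at 6t degrees.
The smaller angle between them is 27 degrees when |30H - 5.5t| = 27 or |30H - 5.5t| = 333.
With H = 4, solve 30 x 4 - 5.5t = +/- target for each target:
  t = (30 x 4 - 27) / 5.5 = 16.91
  t = (30 x 4 + 27) / 5.5 = 26.73
  t = (30 x 4 - 333) / 5.5 = -38.73 (outside (0, 60))
  t = (30 x 4 + 333) / 5.5 = 82.36 (outside (0, 60))
Valid solutions in (0, 60): {16.91, 26.73} minutes.
The first occurrence is t = 16.91 minutes.
The hands form a 27-degree angle at 16.91 minutes past 4:00.

Final answer: 16.91 minutes past 4:00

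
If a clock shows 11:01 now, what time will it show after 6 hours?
Starting time: 11:01
Adding 0 minutes to 1 minute: 1 + 0 = 1 minutes
Adding 6 hours: 11 + 6 = 17 - 12 = 5
Final time: 5:01

Final answer: 5:01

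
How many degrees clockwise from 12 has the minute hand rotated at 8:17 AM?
The minute hand moves 6 degrees per minute.
At 8:17: 17 x 6 = 102 degrees

Final answer: 102 degrees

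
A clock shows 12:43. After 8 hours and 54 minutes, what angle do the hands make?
First find the time 8 hours and 54 minutes after 12:43.
Total minutes: 12 x 60 + 43 + 8 x 60 + 54 = 1297.
1297 mod 720 = 577 minutes = 9:37.
Now compute the angle at 9:37:
Hour hand: 9 x 30 + 37 x 0.5 = 288.5 degrees
Minute hand: 37 x 6 = 222 degrees
Difference: |288.5 - 222| = 66.5 degrees
The angle is 66.5 degrees

Final answer: 66.5 degrees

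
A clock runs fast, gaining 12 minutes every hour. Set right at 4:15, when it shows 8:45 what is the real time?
For every 60 true minutes, the faulty clock advances 72 minutes, so 1 faulty-clock minute corresponds to 60/72 true minutes.
From 4:15 to 8:45 on the faulty dial is 270 minutes.
True elapsed: 270 x 60/72 = 225 minutes = 3 hours and 45 minutes.
True time: 4:15 + 3 hours and 45 minutes = 8:00.

Final answer: 8:00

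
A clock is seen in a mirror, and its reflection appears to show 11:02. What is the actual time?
Reflection across the vertical (12-6) axis maps a hand at angle A degrees to (360 - A) degrees, which sends a reading of T minutes past 12:00 to (720 - T) minutes past 12:00.
Mirror reads 11:02 = 662 minutes past 12:00.
Actual time: (720 - 662) mod 720 = 58 minutes = 12:58.

Final answer: 12:58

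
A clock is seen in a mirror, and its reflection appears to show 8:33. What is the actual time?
Reflection across the vertical (12-6) axis maps a hand at angle A degrees to (360 - A) degrees, which sends a reading of T minutes past 12:00 to (720 - T) minutes past 12:00.
Mirror reads 8:33 = 513 minutes past 12:00.
Actual time: (720 - 513) mod 720 = 207 minutes = 3:27.

Final answer: 3:27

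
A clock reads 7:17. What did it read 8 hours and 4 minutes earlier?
Starting time: 7:17 = 437 total minutes past 12:00
Subtracting: 8 hours and 4 minutes = 484 minutes
437 - 484 = -47 (negative, add 12 hours = 720) = 673 minutes
= 11 hours and 13 minutes past 12:00 = 11:13

Final answer: 11:13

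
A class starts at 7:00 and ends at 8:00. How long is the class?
From 7:00 to 8:00:
(8 x 60 + 0) - (7 x 60 + 0) = 480 - 420 = 60 minutes
= 1 hour

Final answer: 1 hour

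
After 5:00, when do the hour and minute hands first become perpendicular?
At t minutes past 5:00, the hour hand is at 30 x 5 + 0.5t degrees and the minute hand is at 6t degrees.
The smaller angle between them is 90 degrees when |30H - 5.5t| = 90 or |30H - 5.5t| = 270.
With H = 5, solve 30 x 5 - 5.5t = +/- target for each target:
  t = (30 x 5 - 90) / 5.5 = 10.91
  t = (30 x 5 + 90) / 5.5 = 43.64
  t = (30 x 5 - 270) / 5.5 = -21.82 (outside (0, 60))
  t = (30 x 5 + 270) / 5.5 = 76.36 (outside (0, 60))
Valid solutions in (0, 60): {10.91, 43.64} minutes.
First occurrence: t = 10.91 minutes.
The hands are at right angles at 10.91 minutes past 5:00.

Final answer: 10.91 minutes past 5:00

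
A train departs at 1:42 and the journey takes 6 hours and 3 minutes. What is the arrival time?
Starting time: 1:42
Adding 3 minutes to 42 minutes: 42 + 3 = 45 minutes
Adding 6 hours: 1 + 6 = 7
Final time: 7:45

Final answer: 7:45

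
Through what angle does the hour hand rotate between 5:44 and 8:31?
The hour hand moves 0.5 degrees per minute.
Time elapsed: 8:31 - 5:44 = 167 minutes
Angular displacement: 167 x 0.5 = 83.5 degrees

Final answer: 83.5 degrees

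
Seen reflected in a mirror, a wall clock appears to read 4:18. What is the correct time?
Reflection across the vertical (12-6) axis maps a hand at angle A degrees to (360 - A) degrees, which sends a reading of T minutes past 12:00 to (720 - T) minutes past 12:00.
Mirror reads 4:18 = 258 minutes past 12:00.
Actual time: (720 - 258) mod 720 = 462 minutes = 7:42.

Final answer: 7:42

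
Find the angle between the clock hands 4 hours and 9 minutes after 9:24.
First find the time 4 hours and 9 minutes after 9:24.
Total minutes: 9 x 60 + 24 + 4 x 60 + 9 = 813.
813 mod 720 = 93 minutes = 1:33.
Now compute the angle at 1:33:
Hour hand: 1 x 30 + 33 x 0.5 = 46.5 degrees
Minute hand: 33 x 6 = 198 degrees
Difference: |46.5 - 198| = 151.5 degrees
The angle is 151.5 degrees

Final answer: 151.5 degrees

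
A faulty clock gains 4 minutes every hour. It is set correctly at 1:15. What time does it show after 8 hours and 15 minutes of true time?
For every 60 true minutes, the faulty clock advances 60 + 4 = 64 minutes.
True elapsed: 8 hours and 15 minutes = 495 minutes.
Faulty clock advances: 495 x 64/60 = 528 minutes (drift: 33 minutes ahead).
Shown time: 1:15 + 528 minutes = 10:03.

Final answer: 10:03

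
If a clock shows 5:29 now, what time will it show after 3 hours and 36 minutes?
Starting time: 5:29
Adding 36 minutes to 29 minutes: 29 + 36 = 65 minutes = 1 hour and 5 minutes
Adding 3 hours: 5 + 3 + 1 (carry) = 9
Final time: 9:05

Final answer: 9:05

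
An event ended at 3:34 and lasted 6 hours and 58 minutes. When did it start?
Starting time: 3:34 = 214 total minutes past 12:00
Subtracting: 6 hours and 58 minutes = 418 minutes
214 - 418 = -204 (negative, add 12 hours = 720) = 516 minutes
= 8 hours and 36 minutes past 12:00 = 8:36

Final answer: 8:36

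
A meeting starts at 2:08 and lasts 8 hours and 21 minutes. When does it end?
Starting time: 2:08
Adding 21 minutes to 8 minutes: 8 + 21 = 29 minutes
Adding 8 hours: 2 + 8 = 10
Final time: 10:29

Final answer: 10:29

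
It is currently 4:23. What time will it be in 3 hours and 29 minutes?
Starting time: 4:23
Adding 29 minutes to 23 minutes: 23 + 29 = 52 minutes
Adding 3 hours: 4 + 3 = 7
Final time: 7:52

Final answer: 7:52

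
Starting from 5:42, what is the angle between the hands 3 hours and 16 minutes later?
First find the time 3 hours and 16 minutes after 5:42.
Total minutes: 5 x 60 + 42 + 3 x 60 + 16 = 538.
538 mod 720 = 538 minutes = 8:58.
Now compute the angle at 8:58:
Hour hand: 8 x 30 + 58 x 0.5 = 269 degrees
Minute hand: 58 x 6 = 348 degrees
Difference: |269 - 348| = 79 degrees
The angle is 79 degrees

Final answer: 79 degrees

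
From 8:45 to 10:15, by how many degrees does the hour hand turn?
The hour hand moves 0.5 degrees per minute.
Time elapsed: 10:15 - 8:45 = 90 minutes
Angular displacement: 90 x 0.5 = 45 degrees

Final answer: 45 degrees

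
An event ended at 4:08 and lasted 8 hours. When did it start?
Starting time: 4:08 = 248 total minutes past 12:00
Subtracting: 8 hours = 480 minutes
248 - 480 = -232 (negative, add 12 hours = 720) = 488 minutes
= 8 hours and 8 minutes past 12:00 = 8:08

Final answer: 8:08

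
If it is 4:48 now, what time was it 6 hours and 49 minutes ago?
Starting time: 4:48 = 288 total minutes past 12:00
Subtracting: 6 hours and 49 minutes = 409 minutes
288 - 409 = -121 (negative, add 12 hours = 720) = 599 minutes
= 9 hours and 59 minutes past 12:00 = 9:59

Final answer: 9:59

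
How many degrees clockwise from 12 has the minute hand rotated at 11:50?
The minute hand moves 6 degrees per minute.
At 11:50: 50 x 6 = 300 degrees

Final answer: 300 degrees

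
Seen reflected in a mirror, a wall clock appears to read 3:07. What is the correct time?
Reflection across the vertical (12-6) axis maps a hand at angle A degrees to (360 - A) degrees, which sends a reading of T minutes past 12:00 to (720 - T) minutes past 12:00.
Mirror reads 3:07 = 187 minutes past 12:00.
Actual time: (720 - 187) mod 720 = 533 minutes = 8:53.

Final answer: 8:53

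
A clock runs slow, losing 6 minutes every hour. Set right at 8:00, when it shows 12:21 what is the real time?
For every 60 true minutes, the faulty clock advances 54 minutes, so 1 faulty-clock minute corresponds to 60/54 true minutes.
From 8:00 to 12:21 on the faulty dial is 261 minutes.
True elapsed: 261 x 60/54 = 290 minutes = 4 hours and 50 minutes.
True time: 8:00 + 4 hours and 50 minutes = 12:50.

Final answer: 12:50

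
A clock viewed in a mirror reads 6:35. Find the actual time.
Reflection across the vertical (12-6) axis maps a hand at angle A degrees to (360 - A) degrees, which sends a reading of T minutes past 12:00 to (720 - T) minutes past 12:00.
Mirror reads 6:35 = 395 minutes past 12:00.
Actual time: (720 - 395) mod 720 = 325 minutes = 5:25.

Final answer: 5:25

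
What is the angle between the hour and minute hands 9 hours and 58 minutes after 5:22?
First find the time 9 hours and 58 minutes after 5:22.
Total minutes: 5 x 60 + 22 + 9 x 60 + 58 = 920.
920 mod 720 = 200 minutes = 3:20.
Now compute the angle at 3:20:
Hour hand: 3 x 30 + 20 x 0.5 = 100 degrees
Minute hand: 20 x 6 = 120 degrees
Difference: |100 - 120| = 20 degrees
The angle is 20 degrees

Final answer: 20 degrees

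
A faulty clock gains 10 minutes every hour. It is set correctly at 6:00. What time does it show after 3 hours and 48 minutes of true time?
For every 60 true minutes, the faulty clock advances 60 + 10 = 70 minutes.
True elapsed: 3 hours and 48 minutes = 228 minutes.
Faulty clock advances: 228 x 70/60 = 266 minutes (drift: 38 minutes ahead).
Shown time: 6:00 + 266 minutes = 10:26.

Final answer: 10:26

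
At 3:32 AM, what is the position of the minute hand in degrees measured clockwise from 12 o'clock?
The minute hand moves 6 degrees per minute.
At 3:32: 32 x 6 = 192 degrees

Final answer: 192 degrees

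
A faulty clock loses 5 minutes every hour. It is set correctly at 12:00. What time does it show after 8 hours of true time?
For every 60 true minutes, the faulty clock advances 60 - 5 = 55 minutes.
True elapsed: 8 hours = 480 minutes.
Faulty clock advances: 480 x 55/60 = 440 minutes (drift: 40 minutes behind).
Shown time: 12:00 + 440 minutes = 7:20.

Final answer: 7:20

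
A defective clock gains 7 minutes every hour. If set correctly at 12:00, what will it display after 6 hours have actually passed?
For every 60 true minutes, the faulty clock advances 60 + 7 = 67 minutes.
True elapsed: 6 hours = 360 minutes.
Faulty clock advances: 360 x 67/60 = 402 minutes (drift: 42 minutes ahead).
Shown time: 12:00 + 402 minutes = 6:42.

Final answer: 6:42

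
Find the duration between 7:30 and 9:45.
From 7:30 to 9:45:
(9 x 60 + 45) - (7 x 60 + 30) = 585 - 450 = 135 minutes
= 2 hours and 15 minutes

Final answer: 2 hours and 15 minutes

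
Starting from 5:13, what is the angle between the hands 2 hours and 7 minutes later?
First find the time 2 hours and 7 minutes after 5:13.
Total minutes: 5 x 60 + 13 + 2 x 60 + 7 = 440.
440 mod 720 = 440 minutes = 7:20.
Now compute the angle at 7:20:
Hour hand: 7 x 30 + 20 x 0.5 = 220 degrees
Minute hand: 20 x 6 = 120 degrees
Difference: |220 - 120| = 100 degrees
The angle is 100 degrees

Final answer: 100 degrees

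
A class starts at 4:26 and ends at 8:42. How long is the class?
From 4:26 to 8:42:
(8 x 60 + 42) - (4 x 60 + 26) = 522 - 266 = 256 minutes
= 4 hours and 16 minutes

Final answer: 4 hours and 16 minutes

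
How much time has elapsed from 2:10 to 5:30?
From 2:10 to 5:30:
(5 x 60 + 30) - (2 x 60 + 10) = 330 - 130 = 200 minutes
= 3 hours and 20 minutes

Final answer: 3 hours and 20 minutes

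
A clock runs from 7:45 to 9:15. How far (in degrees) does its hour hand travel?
The hour hand moves 0.5 degrees per minute.
Time elapsed: 9:15 - 7:45 = 90 minutes
Angular displacement: 90 x 0.5 = 45 degrees

Final answer: 45 degrees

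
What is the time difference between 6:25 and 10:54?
From 6:25 to 10:54:
(10 x 60 + 54) - (6 x 60 + 25) = 654 - 385 = 269 minutes
= 4 hours and 29 minutes

Final answer: 4 hours and 29 minutes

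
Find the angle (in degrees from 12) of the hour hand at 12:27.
The hour hand moves 30 degrees per hour and 0.5 degrees per minute.
At 12:27: (0) x 30 + 27 x 0.5 = 0 + 13.5 = 13.5 degrees

Final answer: 13.5 degrees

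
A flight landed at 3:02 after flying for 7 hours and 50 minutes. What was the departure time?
Starting time: 3:02 = 182 total minutes past 12:00
Subtracting: 7 hours and 50 minutes = 470 minutes
182 - 470 = -288 (negative, add 12 hours = 720) = 432 minutes
= 7 hours and 12 minutes past 12:00 = 7:12

Final answer: 7:12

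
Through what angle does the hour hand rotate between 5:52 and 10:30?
The hour hand moves 0.5 degrees per minute.
Time elapsed: 10:30 - 5:52 = 278 minutes
Angular displacement: 278 x 0.5 = 139 degrees

Final answer: 139 degrees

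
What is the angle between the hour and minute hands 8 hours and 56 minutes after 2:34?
First find the time 8 hours and 56 minutes after 2:34.
Total minutes: 2 x 60 + 34 + 8 x 60 + 56 = 690.
690 mod 720 = 690 minutes = 11:30.
Now compute the angle at 11:30:
Hour hand: 11 x 30 + 30 x 0.5 = 345 degrees
Minute hand: 30 x 6 = 180 degrees
Difference: |345 - 180| = 165 degrees
The angle is 165 degrees

Final answer: 165 degrees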